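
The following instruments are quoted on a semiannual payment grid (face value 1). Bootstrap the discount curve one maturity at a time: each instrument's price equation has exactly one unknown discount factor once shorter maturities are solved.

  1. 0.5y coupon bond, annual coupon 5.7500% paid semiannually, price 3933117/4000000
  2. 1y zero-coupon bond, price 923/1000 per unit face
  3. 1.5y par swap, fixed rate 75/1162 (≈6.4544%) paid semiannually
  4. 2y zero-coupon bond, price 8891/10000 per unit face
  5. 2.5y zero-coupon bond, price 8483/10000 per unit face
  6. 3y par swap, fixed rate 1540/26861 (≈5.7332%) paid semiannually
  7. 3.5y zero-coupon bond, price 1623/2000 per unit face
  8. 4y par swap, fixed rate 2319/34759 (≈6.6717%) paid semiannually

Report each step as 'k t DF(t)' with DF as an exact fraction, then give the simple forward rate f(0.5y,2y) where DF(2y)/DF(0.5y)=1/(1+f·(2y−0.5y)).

1 1/2 4779/5000
2 1 923/1000
3 3/2 91/100
4 2 8891/10000
5 5/2 8483/10000
6 3 423/500
7 7/2 1623/2000
8 4 7681/10000
f(0.5y,2y) = ((4779/5000)/(8891/10000) − 1)/(3/2) = 1334/26673 ≈ 5.0013%

step 1 [0.5y] bond c/2=23/800: DF=(3933117/4000000 − 23/800·(0))/(1+23/800) = 4779/5000 ≈ 0.955800
step 2 [1y] zero: DF = P = 923/1000 ≈ 0.923000
step 3 [1.5y] swap r/2=75/2324: DF=(1 − 75/2324·(0.955800+0.923000))/(1+75/2324) = 91/100 ≈ 0.910000
step 4 [2y] zero: DF = P = 8891/10000 ≈ 0.889100
step 5 [2.5y] zero: DF = P = 8483/10000 ≈ 0.848300
step 6 [3y] swap r/2=770/26861: DF=(1 − 770/26861·(0.955800+0.923000+0.910000+0.889100+0.848300))/(1+770/26861) = 423/500 ≈ 0.846000
step 7 [3.5y] zero: DF = P = 1623/2000 ≈ 0.811500
step 8 [4y] swap r/2=2319/69518: DF=(1 − 2319/69518·(0.955800+0.923000+0.910000+0.889100+0.848300+0.846000+0.811500))/(1+2319/69518) = 7681/10000 ≈ 0.768100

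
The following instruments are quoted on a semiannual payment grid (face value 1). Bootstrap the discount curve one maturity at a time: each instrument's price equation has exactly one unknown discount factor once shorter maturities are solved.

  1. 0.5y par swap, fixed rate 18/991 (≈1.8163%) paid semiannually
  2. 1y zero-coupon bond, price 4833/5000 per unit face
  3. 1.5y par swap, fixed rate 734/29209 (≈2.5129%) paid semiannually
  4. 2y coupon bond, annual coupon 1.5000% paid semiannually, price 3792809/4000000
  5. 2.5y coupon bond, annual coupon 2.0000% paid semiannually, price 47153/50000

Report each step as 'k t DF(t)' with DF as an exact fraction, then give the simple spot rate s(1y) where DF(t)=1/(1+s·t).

1 1/2 991/1000
2 1 4833/5000
3 3/2 9633/10000
4 2 4597/5000
5 5/2 8957/10000
s(1y) = (1/(4833/5000) − 1)/(1) = 167/4833 ≈ 3.4554%

step 1 [0.5y] swap r/2=9/991: DF=(1 − 9/991·(0))/(1+9/991) = 991/1000 ≈ 0.991000
step 2 [1y] zero: DF = P = 4833/5000 ≈ 0.966600
step 3 [1.5y] swap r/2=367/29209: DF=(1 − 367/29209·(0.991000+0.966600))/(1+367/29209) = 9633/10000 ≈ 0.963300
step 4 [2y] bond c/2=3/400: DF=(3792809/4000000 − 3/400·(0.991000+0.966600+0.963300))/(1+3/400) = 4597/5000 ≈ 0.919400
step 5 [2.5y] bond c/2=1/100: DF=(47153/50000 − 1/100·(0.991000+0.966600+0.963300+0.919400))/(1+1/100) = 8957/10000 ≈ 0.895700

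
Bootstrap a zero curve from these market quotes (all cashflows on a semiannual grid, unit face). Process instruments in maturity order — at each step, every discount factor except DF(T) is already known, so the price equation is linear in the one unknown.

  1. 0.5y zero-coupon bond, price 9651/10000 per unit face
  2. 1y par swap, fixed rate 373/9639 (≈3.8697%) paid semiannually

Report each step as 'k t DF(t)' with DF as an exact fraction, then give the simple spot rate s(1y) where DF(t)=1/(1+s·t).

1 1/2 9651/10000
2 1 9627/10000
s(1y) = (1/(9627/10000) − 1)/(1) = 373/9627 ≈ 3.8745%

step 1 [0.5y] zero: DF = P = 9651/10000 ≈ 0.965100
step 2 [1y] swap r/2=373/19278: DF=(1 − 373/19278·(0.965100))/(1+373/19278) = 9627/10000 ≈ 0.962700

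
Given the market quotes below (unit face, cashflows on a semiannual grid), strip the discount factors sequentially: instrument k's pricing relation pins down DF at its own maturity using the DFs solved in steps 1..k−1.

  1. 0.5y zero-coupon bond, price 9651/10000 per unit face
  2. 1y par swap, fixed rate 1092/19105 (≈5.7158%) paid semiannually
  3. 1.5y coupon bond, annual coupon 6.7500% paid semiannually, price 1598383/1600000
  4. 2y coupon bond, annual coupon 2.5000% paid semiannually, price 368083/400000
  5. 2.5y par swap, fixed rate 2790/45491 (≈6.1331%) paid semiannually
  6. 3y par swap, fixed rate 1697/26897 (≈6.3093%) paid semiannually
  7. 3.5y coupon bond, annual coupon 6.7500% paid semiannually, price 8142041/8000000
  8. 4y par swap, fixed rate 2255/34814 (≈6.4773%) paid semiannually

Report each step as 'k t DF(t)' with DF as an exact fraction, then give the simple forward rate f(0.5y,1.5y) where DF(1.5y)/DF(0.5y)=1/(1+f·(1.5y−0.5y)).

step 1 [0.5y] zero: DF = P = 9651/10000 ≈ 0.965100
step 2 [1y] swap r/2=546/19105: DF=(1 − 546/19105·(0.965100))/(1+546/19105) = 4727/5000 ≈ 0.945400
step 3 [1.5y] bond c/2=27/800: DF=(1598383/1600000 − 27/800·(0.965100+0.945400))/(1+27/800) = 113/125 ≈ 0.904000
step 4 [2y] bond c/2=1/80: DF=(368083/400000 − 1/80·(0.965100+0.945400+0.904000))/(1+1/80) = 8741/10000 ≈ 0.874100
step 5 [2.5y] swap r/2=1395/45491: DF=(1 − 1395/45491·(0.965100+0.945400+0.904000+0.874100))/(1+1395/45491) = 1721/2000 ≈ 0.860500
step 6 [3y] swap r/2=1697/53794: DF=(1 − 1697/53794·(0.965100+0.945400+0.904000+0.874100+0.860500))/(1+1697/53794) = 8303/10000 ≈ 0.830300
step 7 [3.5y] bond c/2=27/800: DF=(8142041/8000000 − 27/800·(0.965100+0.945400+0.904000+0.874100+0.860500+0.830300))/(1+27/800) = 8089/10000 ≈ 0.808900
step 8 [4y] swap r/2=2255/69628: DF=(1 − 2255/69628·(0.965100+0.945400+0.904000+0.874100+0.860500+0.830300+0.808900))/(1+2255/69628) = 1549/2000 ≈ 0.774500

1 1/2 9651/10000
2 1 4727/5000
3 3/2 113/125
4 2 8741/10000
5 5/2 1721/2000
6 3 8303/10000
7 7/2 8089/10000
8 4 1549/2000
f(0.5y,1.5y) = ((9651/10000)/(113/125) − 1)/(1) = 611/9040 ≈ 6.7588%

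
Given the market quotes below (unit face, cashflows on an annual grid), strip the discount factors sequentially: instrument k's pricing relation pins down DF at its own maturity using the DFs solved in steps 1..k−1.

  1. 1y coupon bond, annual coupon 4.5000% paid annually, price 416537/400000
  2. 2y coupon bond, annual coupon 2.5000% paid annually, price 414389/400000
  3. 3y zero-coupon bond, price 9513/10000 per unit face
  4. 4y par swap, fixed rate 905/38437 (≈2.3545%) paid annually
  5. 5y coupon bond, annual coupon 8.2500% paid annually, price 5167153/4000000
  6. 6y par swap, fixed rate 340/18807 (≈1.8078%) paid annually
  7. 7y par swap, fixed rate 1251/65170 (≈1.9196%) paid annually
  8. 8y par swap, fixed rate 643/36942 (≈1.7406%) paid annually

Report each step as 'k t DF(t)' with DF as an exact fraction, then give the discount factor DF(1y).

step 1 [1y] bond c/1=9/200: DF=(416537/400000 − 9/200·(0))/(1+9/200) = 1993/2000 ≈ 0.996500
step 2 [2y] bond c/1=1/40: DF=(414389/400000 − 1/40·(0.996500))/(1+1/40) = 1233/1250 ≈ 0.986400
step 3 [3y] zero: DF = P = 9513/10000 ≈ 0.951300
step 4 [4y] swap r/1=905/38437: DF=(1 − 905/38437·(0.996500+0.986400+0.951300))/(1+905/38437) = 1819/2000 ≈ 0.909500
step 5 [5y] bond c/1=33/400: DF=(5167153/4000000 − 33/400·(0.996500+0.986400+0.951300+0.909500))/(1+33/400) = 2251/2500 ≈ 0.900400
step 6 [6y] swap r/1=340/18807: DF=(1 − 340/18807·(0.996500+0.986400+0.951300+0.909500+0.900400))/(1+340/18807) = 449/500 ≈ 0.898000
step 7 [7y] swap r/1=1251/65170: DF=(1 − 1251/65170·(0.996500+0.986400+0.951300+0.909500+0.900400+0.898000))/(1+1251/65170) = 8749/10000 ≈ 0.874900
step 8 [8y] swap r/1=643/36942: DF=(1 − 643/36942·(0.996500+0.986400+0.951300+0.909500+0.900400+0.898000+0.874900))/(1+643/36942) = 4357/5000 ≈ 0.871400

1 1 1993/2000
2 2 1233/1250
3 3 9513/10000
4 4 1819/2000
5 5 2251/2500
6 6 449/500
7 7 8749/10000
8 8 4357/5000
DF(1y) = 1993/2000 ≈ 0.996500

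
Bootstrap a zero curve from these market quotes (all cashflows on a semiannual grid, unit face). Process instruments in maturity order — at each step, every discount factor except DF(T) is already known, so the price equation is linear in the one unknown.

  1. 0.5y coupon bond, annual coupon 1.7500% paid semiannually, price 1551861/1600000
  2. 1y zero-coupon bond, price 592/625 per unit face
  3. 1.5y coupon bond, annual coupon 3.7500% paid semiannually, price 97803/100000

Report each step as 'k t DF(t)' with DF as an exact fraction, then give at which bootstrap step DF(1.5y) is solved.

1 1/2 1923/2000
2 1 592/625
3 3/2 9249/10000
DF(1.5y) is solved at step 3

step 1 [0.5y] bond c/2=7/800: DF=(1551861/1600000 − 7/800·(0))/(1+7/800) = 1923/2000 ≈ 0.961500
step 2 [1y] zero: DF = P = 592/625 ≈ 0.947200
step 3 [1.5y] bond c/2=3/160: DF=(97803/100000 − 3/160·(0.961500+0.947200))/(1+3/160) = 9249/10000 ≈ 0.924900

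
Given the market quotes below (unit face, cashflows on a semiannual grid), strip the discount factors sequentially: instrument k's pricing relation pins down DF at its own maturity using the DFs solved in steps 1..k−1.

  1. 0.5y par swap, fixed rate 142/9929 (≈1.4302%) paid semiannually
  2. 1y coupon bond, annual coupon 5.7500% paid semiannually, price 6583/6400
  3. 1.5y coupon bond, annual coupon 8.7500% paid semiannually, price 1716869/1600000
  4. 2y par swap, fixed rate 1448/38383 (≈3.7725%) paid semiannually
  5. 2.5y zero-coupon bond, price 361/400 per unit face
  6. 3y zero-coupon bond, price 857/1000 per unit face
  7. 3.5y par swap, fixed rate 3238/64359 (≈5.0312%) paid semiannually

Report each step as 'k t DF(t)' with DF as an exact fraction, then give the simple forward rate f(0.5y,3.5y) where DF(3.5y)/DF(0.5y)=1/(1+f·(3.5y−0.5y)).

step 1 [0.5y] swap r/2=71/9929: DF=(1 − 71/9929·(0))/(1+71/9929) = 9929/10000 ≈ 0.992900
step 2 [1y] bond c/2=23/800: DF=(6583/6400 − 23/800·(0.992900))/(1+23/800) = 9721/10000 ≈ 0.972100
step 3 [1.5y] bond c/2=7/160: DF=(1716869/1600000 − 7/160·(0.992900+0.972100))/(1+7/160) = 9457/10000 ≈ 0.945700
step 4 [2y] swap r/2=724/38383: DF=(1 − 724/38383·(0.992900+0.972100+0.945700))/(1+724/38383) = 2319/2500 ≈ 0.927600
step 5 [2.5y] zero: DF = P = 361/400 ≈ 0.902500
step 6 [3y] zero: DF = P = 857/1000 ≈ 0.857000
step 7 [3.5y] swap r/2=1619/64359: DF=(1 − 1619/64359·(0.992900+0.972100+0.945700+0.927600+0.902500+0.857000))/(1+1619/64359) = 8381/10000 ≈ 0.838100

1 1/2 9929/10000
2 1 9721/10000
3 3/2 9457/10000
4 2 2319/2500
5 5/2 361/400
6 3 857/1000
7 7/2 8381/10000
f(0.5y,3.5y) = ((9929/10000)/(8381/10000) − 1)/(3) = 516/8381 ≈ 6.1568%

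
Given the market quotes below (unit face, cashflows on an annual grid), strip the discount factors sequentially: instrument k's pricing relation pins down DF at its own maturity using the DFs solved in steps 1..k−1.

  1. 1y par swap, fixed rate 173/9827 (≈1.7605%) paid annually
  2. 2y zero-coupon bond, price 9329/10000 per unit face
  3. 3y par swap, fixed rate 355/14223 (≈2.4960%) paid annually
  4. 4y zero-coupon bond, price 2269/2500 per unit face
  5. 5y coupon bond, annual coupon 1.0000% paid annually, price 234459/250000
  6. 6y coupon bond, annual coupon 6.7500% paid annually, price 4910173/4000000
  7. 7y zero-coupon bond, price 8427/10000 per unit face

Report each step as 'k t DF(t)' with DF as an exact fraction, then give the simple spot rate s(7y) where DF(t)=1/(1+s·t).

step 1 [1y] swap r/1=173/9827: DF=(1 − 173/9827·(0))/(1+173/9827) = 9827/10000 ≈ 0.982700
step 2 [2y] zero: DF = P = 9329/10000 ≈ 0.932900
step 3 [3y] swap r/1=355/14223: DF=(1 − 355/14223·(0.982700+0.932900))/(1+355/14223) = 929/1000 ≈ 0.929000
step 4 [4y] zero: DF = P = 2269/2500 ≈ 0.907600
step 5 [5y] bond c/1=1/100: DF=(234459/250000 − 1/100·(0.982700+0.932900+0.929000+0.907600))/(1+1/100) = 4457/5000 ≈ 0.891400
step 6 [6y] bond c/1=27/400: DF=(4910173/4000000 − 27/400·(0.982700+0.932900+0.929000+0.907600+0.891400))/(1+27/400) = 8563/10000 ≈ 0.856300
step 7 [7y] zero: DF = P = 8427/10000 ≈ 0.842700

1 1 9827/10000
2 2 9329/10000
3 3 929/1000
4 4 2269/2500
5 5 4457/5000
6 6 8563/10000
7 7 8427/10000
s(7y) = (1/(8427/10000) − 1)/(7) = 1573/58989 ≈ 2.6666%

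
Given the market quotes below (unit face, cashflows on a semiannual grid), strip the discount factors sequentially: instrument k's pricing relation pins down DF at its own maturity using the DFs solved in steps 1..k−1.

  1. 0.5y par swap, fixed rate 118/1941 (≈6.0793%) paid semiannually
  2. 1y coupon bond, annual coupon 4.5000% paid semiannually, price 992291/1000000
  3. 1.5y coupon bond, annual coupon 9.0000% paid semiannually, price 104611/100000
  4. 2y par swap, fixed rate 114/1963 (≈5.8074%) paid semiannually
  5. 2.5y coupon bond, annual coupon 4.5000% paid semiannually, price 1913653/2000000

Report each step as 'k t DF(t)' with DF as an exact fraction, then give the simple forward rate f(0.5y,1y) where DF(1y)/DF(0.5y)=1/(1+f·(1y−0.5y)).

step 1 [0.5y] swap r/2=59/1941: DF=(1 − 59/1941·(0))/(1+59/1941) = 1941/2000 ≈ 0.970500
step 2 [1y] bond c/2=9/400: DF=(992291/1000000 − 9/400·(0.970500))/(1+9/400) = 9491/10000 ≈ 0.949100
step 3 [1.5y] bond c/2=9/200: DF=(104611/100000 − 9/200·(0.970500+0.949100))/(1+9/200) = 574/625 ≈ 0.918400
step 4 [2y] swap r/2=57/1963: DF=(1 − 57/1963·(0.970500+0.949100+0.918400))/(1+57/1963) = 8917/10000 ≈ 0.891700
step 5 [2.5y] bond c/2=9/400: DF=(1913653/2000000 − 9/400·(0.970500+0.949100+0.918400+0.891700))/(1+9/400) = 8537/10000 ≈ 0.853700

1 1/2 1941/2000
2 1 9491/10000
3 3/2 574/625
4 2 8917/10000
5 5/2 8537/10000
f(0.5y,1y) = ((1941/2000)/(9491/10000) − 1)/(1/2) = 428/9491 ≈ 4.5095%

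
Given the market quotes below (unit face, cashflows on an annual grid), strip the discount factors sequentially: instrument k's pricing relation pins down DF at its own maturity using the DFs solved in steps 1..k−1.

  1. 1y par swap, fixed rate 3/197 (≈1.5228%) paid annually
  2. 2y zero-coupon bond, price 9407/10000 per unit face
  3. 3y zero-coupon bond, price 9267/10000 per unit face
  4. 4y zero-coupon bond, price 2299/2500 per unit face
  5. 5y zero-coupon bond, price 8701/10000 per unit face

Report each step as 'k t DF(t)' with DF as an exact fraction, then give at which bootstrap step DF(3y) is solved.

step 1 [1y] swap r/1=3/197: DF=(1 − 3/197·(0))/(1+3/197) = 197/200 ≈ 0.985000
step 2 [2y] zero: DF = P = 9407/10000 ≈ 0.940700
step 3 [3y] zero: DF = P = 9267/10000 ≈ 0.926700
step 4 [4y] zero: DF = P = 2299/2500 ≈ 0.919600
step 5 [5y] zero: DF = P = 8701/10000 ≈ 0.870100

1 1 197/200
2 2 9407/10000
3 3 9267/10000
4 4 2299/2500
5 5 8701/10000
DF(3y) is solved at step 3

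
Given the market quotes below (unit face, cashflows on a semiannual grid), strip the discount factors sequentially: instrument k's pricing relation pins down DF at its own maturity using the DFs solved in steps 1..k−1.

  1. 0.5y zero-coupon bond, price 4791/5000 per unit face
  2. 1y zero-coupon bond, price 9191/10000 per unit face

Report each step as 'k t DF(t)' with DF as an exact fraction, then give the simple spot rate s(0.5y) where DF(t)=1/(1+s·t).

1 1/2 4791/5000
2 1 9191/10000
s(0.5y) = (1/(4791/5000) − 1)/(1/2) = 418/4791 ≈ 8.7247%

step 1 [0.5y] zero: DF = P = 4791/5000 ≈ 0.958200
step 2 [1y] zero: DF = P = 9191/10000 ≈ 0.919100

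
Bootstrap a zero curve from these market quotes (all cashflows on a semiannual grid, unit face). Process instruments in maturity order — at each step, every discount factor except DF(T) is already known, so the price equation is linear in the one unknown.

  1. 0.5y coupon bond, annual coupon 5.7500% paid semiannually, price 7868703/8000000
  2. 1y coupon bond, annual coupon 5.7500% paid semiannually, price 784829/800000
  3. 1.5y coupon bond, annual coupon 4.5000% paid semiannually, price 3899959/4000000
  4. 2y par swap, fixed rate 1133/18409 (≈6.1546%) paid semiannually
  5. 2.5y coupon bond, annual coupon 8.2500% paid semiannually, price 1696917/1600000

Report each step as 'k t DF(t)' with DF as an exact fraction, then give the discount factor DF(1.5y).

1 1/2 9561/10000
2 1 9269/10000
3 3/2 9121/10000
4 2 8867/10000
5 5/2 8727/10000
DF(1.5y) = 9121/10000 ≈ 0.912100

step 1 [0.5y] bond c/2=23/800: DF=(7868703/8000000 − 23/800·(0))/(1+23/800) = 9561/10000 ≈ 0.956100
step 2 [1y] bond c/2=23/800: DF=(784829/800000 − 23/800·(0.956100))/(1+23/800) = 9269/10000 ≈ 0.926900
step 3 [1.5y] bond c/2=9/400: DF=(3899959/4000000 − 9/400·(0.956100+0.926900))/(1+9/400) = 9121/10000 ≈ 0.912100
step 4 [2y] swap r/2=1133/36818: DF=(1 − 1133/36818·(0.956100+0.926900+0.912100))/(1+1133/36818) = 8867/10000 ≈ 0.886700
step 5 [2.5y] bond c/2=33/800: DF=(1696917/1600000 − 33/800·(0.956100+0.926900+0.912100+0.886700))/(1+33/800) = 8727/10000 ≈ 0.872700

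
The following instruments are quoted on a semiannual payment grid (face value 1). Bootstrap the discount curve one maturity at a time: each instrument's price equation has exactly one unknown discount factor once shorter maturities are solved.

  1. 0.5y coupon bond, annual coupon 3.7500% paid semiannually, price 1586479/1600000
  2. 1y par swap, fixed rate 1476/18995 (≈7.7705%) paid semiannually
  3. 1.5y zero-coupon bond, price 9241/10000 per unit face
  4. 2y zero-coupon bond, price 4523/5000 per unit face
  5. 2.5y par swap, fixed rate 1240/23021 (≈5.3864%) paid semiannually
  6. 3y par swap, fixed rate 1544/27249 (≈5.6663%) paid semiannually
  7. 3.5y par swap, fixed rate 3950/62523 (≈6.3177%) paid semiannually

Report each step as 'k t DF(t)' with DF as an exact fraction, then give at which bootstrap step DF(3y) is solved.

1 1/2 9733/10000
2 1 4631/5000
3 3/2 9241/10000
4 2 4523/5000
5 5/2 219/250
6 3 1057/1250
7 7/2 321/400
DF(3y) is solved at step 6

step 1 [0.5y] bond c/2=3/160: DF=(1586479/1600000 − 3/160·(0))/(1+3/160) = 9733/10000 ≈ 0.973300
step 2 [1y] swap r/2=738/18995: DF=(1 − 738/18995·(0.973300))/(1+738/18995) = 4631/5000 ≈ 0.926200
step 3 [1.5y] zero: DF = P = 9241/10000 ≈ 0.924100
step 4 [2y] zero: DF = P = 4523/5000 ≈ 0.904600
step 5 [2.5y] swap r/2=620/23021: DF=(1 − 620/23021·(0.973300+0.926200+0.924100+0.904600))/(1+620/23021) = 219/250 ≈ 0.876000
step 6 [3y] swap r/2=772/27249: DF=(1 − 772/27249·(0.973300+0.926200+0.924100+0.904600+0.876000))/(1+772/27249) = 1057/1250 ≈ 0.845600
step 7 [3.5y] swap r/2=1975/62523: DF=(1 − 1975/62523·(0.973300+0.926200+0.924100+0.904600+0.876000+0.845600))/(1+1975/62523) = 321/400 ≈ 0.802500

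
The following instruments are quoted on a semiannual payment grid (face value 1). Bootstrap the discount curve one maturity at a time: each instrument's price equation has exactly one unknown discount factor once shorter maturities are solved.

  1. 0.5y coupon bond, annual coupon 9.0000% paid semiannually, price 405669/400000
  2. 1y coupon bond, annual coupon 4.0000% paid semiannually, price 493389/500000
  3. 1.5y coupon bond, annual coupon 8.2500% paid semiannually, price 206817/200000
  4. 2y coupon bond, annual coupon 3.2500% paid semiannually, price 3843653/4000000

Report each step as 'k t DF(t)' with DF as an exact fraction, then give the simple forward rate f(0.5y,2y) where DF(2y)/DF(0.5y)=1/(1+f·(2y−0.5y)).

1 1/2 1941/2000
2 1 2371/2500
3 3/2 9171/10000
4 2 4501/5000
f(0.5y,2y) = ((1941/2000)/(4501/5000) − 1)/(3/2) = 703/13503 ≈ 5.2063%

step 1 [0.5y] bond c/2=9/200: DF=(405669/400000 − 9/200·(0))/(1+9/200) = 1941/2000 ≈ 0.970500
step 2 [1y] bond c/2=1/50: DF=(493389/500000 − 1/50·(0.970500))/(1+1/50) = 2371/2500 ≈ 0.948400
step 3 [1.5y] bond c/2=33/800: DF=(206817/200000 − 33/800·(0.970500+0.948400))/(1+33/800) = 9171/10000 ≈ 0.917100
step 4 [2y] bond c/2=13/800: DF=(3843653/4000000 − 13/800·(0.970500+0.948400+0.917100))/(1+13/800) = 4501/5000 ≈ 0.900200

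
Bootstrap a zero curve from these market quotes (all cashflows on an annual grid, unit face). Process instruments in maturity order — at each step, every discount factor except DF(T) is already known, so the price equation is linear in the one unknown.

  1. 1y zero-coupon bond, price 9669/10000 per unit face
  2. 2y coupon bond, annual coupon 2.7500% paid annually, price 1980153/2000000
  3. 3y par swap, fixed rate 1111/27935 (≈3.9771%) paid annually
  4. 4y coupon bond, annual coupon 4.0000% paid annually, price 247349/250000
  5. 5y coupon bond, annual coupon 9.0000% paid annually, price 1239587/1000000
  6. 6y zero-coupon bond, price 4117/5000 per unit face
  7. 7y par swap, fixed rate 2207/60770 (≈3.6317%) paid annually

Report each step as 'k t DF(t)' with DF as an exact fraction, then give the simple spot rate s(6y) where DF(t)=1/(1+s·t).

step 1 [1y] zero: DF = P = 9669/10000 ≈ 0.966900
step 2 [2y] bond c/1=11/400: DF=(1980153/2000000 − 11/400·(0.966900))/(1+11/400) = 9377/10000 ≈ 0.937700
step 3 [3y] swap r/1=1111/27935: DF=(1 − 1111/27935·(0.966900+0.937700))/(1+1111/27935) = 8889/10000 ≈ 0.888900
step 4 [4y] bond c/1=1/25: DF=(247349/250000 − 1/25·(0.966900+0.937700+0.888900))/(1+1/25) = 8439/10000 ≈ 0.843900
step 5 [5y] bond c/1=9/100: DF=(1239587/1000000 − 9/100·(0.966900+0.937700+0.888900+0.843900))/(1+9/100) = 8369/10000 ≈ 0.836900
step 6 [6y] zero: DF = P = 4117/5000 ≈ 0.823400
step 7 [7y] swap r/1=2207/60770: DF=(1 − 2207/60770·(0.966900+0.937700+0.888900+0.843900+0.836900+0.823400))/(1+2207/60770) = 7793/10000 ≈ 0.779300

1 1 9669/10000
2 2 9377/10000
3 3 8889/10000
4 4 8439/10000
5 5 8369/10000
6 6 4117/5000
7 7 7793/10000
s(6y) = (1/(4117/5000) − 1)/(6) = 883/24702 ≈ 3.5746%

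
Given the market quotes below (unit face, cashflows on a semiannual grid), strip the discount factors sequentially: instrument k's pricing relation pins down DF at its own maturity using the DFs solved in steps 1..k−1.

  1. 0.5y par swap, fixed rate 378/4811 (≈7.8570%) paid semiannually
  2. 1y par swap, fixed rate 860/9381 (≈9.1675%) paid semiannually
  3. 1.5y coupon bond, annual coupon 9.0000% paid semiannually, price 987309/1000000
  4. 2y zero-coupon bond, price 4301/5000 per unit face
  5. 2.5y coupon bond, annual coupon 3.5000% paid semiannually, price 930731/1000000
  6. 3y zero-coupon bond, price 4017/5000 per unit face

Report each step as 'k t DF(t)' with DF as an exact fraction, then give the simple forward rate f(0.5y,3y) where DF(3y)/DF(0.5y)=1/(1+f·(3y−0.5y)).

1 1/2 4811/5000
2 1 457/500
3 3/2 108/125
4 2 4301/5000
5 5/2 533/625
6 3 4017/5000
f(0.5y,3y) = ((4811/5000)/(4017/5000) − 1)/(5/2) = 1588/20085 ≈ 7.9064%

step 1 [0.5y] swap r/2=189/4811: DF=(1 − 189/4811·(0))/(1+189/4811) = 4811/5000 ≈ 0.962200
step 2 [1y] swap r/2=430/9381: DF=(1 − 430/9381·(0.962200))/(1+430/9381) = 457/500 ≈ 0.914000
step 3 [1.5y] bond c/2=9/200: DF=(987309/1000000 − 9/200·(0.962200+0.914000))/(1+9/200) = 108/125 ≈ 0.864000
step 4 [2y] zero: DF = P = 4301/5000 ≈ 0.860200
step 5 [2.5y] bond c/2=7/400: DF=(930731/1000000 − 7/400·(0.962200+0.914000+0.864000+0.860200))/(1+7/400) = 533/625 ≈ 0.852800
step 6 [3y] zero: DF = P = 4017/5000 ≈ 0.803400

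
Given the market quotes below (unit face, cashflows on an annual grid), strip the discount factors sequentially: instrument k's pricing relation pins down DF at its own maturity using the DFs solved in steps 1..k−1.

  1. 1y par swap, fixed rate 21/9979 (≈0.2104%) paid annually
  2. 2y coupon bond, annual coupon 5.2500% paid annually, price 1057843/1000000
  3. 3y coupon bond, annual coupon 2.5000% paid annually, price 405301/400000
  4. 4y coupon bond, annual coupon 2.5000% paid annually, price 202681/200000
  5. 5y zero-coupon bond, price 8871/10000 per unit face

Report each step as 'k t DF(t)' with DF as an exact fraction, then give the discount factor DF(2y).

step 1 [1y] swap r/1=21/9979: DF=(1 − 21/9979·(0))/(1+21/9979) = 9979/10000 ≈ 0.997900
step 2 [2y] bond c/1=21/400: DF=(1057843/1000000 − 21/400·(0.997900))/(1+21/400) = 9553/10000 ≈ 0.955300
step 3 [3y] bond c/1=1/40: DF=(405301/400000 − 1/40·(0.997900+0.955300))/(1+1/40) = 9409/10000 ≈ 0.940900
step 4 [4y] bond c/1=1/40: DF=(202681/200000 − 1/40·(0.997900+0.955300+0.940900))/(1+1/40) = 9181/10000 ≈ 0.918100
step 5 [5y] zero: DF = P = 8871/10000 ≈ 0.887100

1 1 9979/10000
2 2 9553/10000
3 3 9409/10000
4 4 9181/10000
5 5 8871/10000
DF(2y) = 9553/10000 ≈ 0.955300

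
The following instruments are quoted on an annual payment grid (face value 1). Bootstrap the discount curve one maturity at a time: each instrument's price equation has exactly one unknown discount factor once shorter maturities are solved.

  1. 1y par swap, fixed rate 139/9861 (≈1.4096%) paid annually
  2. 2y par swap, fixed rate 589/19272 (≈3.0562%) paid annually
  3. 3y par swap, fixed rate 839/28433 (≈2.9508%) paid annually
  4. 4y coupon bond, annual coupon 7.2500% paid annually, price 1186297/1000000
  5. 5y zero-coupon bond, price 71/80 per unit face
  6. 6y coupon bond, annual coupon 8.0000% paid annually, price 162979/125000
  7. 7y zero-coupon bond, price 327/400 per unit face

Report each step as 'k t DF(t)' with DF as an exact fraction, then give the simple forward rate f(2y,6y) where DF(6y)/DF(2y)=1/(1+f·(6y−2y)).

step 1 [1y] swap r/1=139/9861: DF=(1 − 139/9861·(0))/(1+139/9861) = 9861/10000 ≈ 0.986100
step 2 [2y] swap r/1=589/19272: DF=(1 − 589/19272·(0.986100))/(1+589/19272) = 9411/10000 ≈ 0.941100
step 3 [3y] swap r/1=839/28433: DF=(1 − 839/28433·(0.986100+0.941100))/(1+839/28433) = 9161/10000 ≈ 0.916100
step 4 [4y] bond c/1=29/400: DF=(1186297/1000000 − 29/400·(0.986100+0.941100+0.916100))/(1+29/400) = 9139/10000 ≈ 0.913900
step 5 [5y] zero: DF = P = 71/80 ≈ 0.887500
step 6 [6y] bond c/1=2/25: DF=(162979/125000 − 2/25·(0.986100+0.941100+0.916100+0.913900+0.887500))/(1+2/25) = 1079/1250 ≈ 0.863200
step 7 [7y] zero: DF = P = 327/400 ≈ 0.817500

1 1 9861/10000
2 2 9411/10000
3 3 9161/10000
4 4 9139/10000
5 5 71/80
6 6 1079/1250
7 7 327/400
f(2y,6y) = ((9411/10000)/(1079/1250) − 1)/(4) = 779/34528 ≈ 2.2561%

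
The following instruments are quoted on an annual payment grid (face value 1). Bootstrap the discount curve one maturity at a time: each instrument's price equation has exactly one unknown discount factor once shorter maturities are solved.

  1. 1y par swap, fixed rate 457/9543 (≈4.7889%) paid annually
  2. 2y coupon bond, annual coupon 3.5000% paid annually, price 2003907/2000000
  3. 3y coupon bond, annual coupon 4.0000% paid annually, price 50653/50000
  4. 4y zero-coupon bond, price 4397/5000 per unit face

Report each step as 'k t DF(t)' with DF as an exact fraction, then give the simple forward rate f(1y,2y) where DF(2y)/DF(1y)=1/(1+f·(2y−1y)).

1 1 9543/10000
2 2 4679/5000
3 3 4507/5000
4 4 4397/5000
f(1y,2y) = ((9543/10000)/(4679/5000) − 1)/(1) = 185/9358 ≈ 1.9769%

step 1 [1y] swap r/1=457/9543: DF=(1 − 457/9543·(0))/(1+457/9543) = 9543/10000 ≈ 0.954300
step 2 [2y] bond c/1=7/200: DF=(2003907/2000000 − 7/200·(0.954300))/(1+7/200) = 4679/5000 ≈ 0.935800
step 3 [3y] bond c/1=1/25: DF=(50653/50000 − 1/25·(0.954300+0.935800))/(1+1/25) = 4507/5000 ≈ 0.901400
step 4 [4y] zero: DF = P = 4397/5000 ≈ 0.879400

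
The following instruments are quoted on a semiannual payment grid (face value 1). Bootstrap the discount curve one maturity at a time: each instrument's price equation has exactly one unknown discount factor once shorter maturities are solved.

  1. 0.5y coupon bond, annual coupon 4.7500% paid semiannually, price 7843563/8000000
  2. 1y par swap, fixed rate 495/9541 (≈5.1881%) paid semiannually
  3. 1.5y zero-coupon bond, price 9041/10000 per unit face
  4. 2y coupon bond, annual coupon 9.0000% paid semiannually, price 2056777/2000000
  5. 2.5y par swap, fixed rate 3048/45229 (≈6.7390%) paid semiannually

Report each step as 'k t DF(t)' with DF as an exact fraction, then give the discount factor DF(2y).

1 1/2 9577/10000
2 1 1901/2000
3 3/2 9041/10000
4 2 863/1000
5 5/2 2119/2500
DF(2y) = 863/1000 ≈ 0.863000

step 1 [0.5y] bond c/2=19/800: DF=(7843563/8000000 − 19/800·(0))/(1+19/800) = 9577/10000 ≈ 0.957700
step 2 [1y] swap r/2=495/19082: DF=(1 − 495/19082·(0.957700))/(1+495/19082) = 1901/2000 ≈ 0.950500
step 3 [1.5y] zero: DF = P = 9041/10000 ≈ 0.904100
step 4 [2y] bond c/2=9/200: DF=(2056777/2000000 − 9/200·(0.957700+0.950500+0.904100))/(1+9/200) = 863/1000 ≈ 0.863000
step 5 [2.5y] swap r/2=1524/45229: DF=(1 − 1524/45229·(0.957700+0.950500+0.904100+0.863000))/(1+1524/45229) = 2119/2500 ≈ 0.847600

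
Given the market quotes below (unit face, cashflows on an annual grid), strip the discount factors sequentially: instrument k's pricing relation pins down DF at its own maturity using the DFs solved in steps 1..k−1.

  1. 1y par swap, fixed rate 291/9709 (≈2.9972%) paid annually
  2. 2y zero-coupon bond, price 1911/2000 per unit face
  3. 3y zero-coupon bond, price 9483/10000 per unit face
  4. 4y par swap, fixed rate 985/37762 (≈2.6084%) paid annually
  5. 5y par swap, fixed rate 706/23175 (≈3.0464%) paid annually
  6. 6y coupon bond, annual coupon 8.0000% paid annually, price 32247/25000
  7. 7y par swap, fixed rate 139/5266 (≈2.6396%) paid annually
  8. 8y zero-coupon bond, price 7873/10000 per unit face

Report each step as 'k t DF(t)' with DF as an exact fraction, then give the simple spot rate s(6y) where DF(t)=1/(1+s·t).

1 1 9709/10000
2 2 1911/2000
3 3 9483/10000
4 4 1803/2000
5 5 2147/2500
6 6 851/1000
7 7 2083/2500
8 8 7873/10000
s(6y) = (1/(851/1000) − 1)/(6) = 149/5106 ≈ 2.9181%

step 1 [1y] swap r/1=291/9709: DF=(1 − 291/9709·(0))/(1+291/9709) = 9709/10000 ≈ 0.970900
step 2 [2y] zero: DF = P = 1911/2000 ≈ 0.955500
step 3 [3y] zero: DF = P = 9483/10000 ≈ 0.948300
step 4 [4y] swap r/1=985/37762: DF=(1 − 985/37762·(0.970900+0.955500+0.948300))/(1+985/37762) = 1803/2000 ≈ 0.901500
step 5 [5y] swap r/1=706/23175: DF=(1 − 706/23175·(0.970900+0.955500+0.948300+0.901500))/(1+706/23175) = 2147/2500 ≈ 0.858800
step 6 [6y] bond c/1=2/25: DF=(32247/25000 − 2/25·(0.970900+0.955500+0.948300+0.901500+0.858800))/(1+2/25) = 851/1000 ≈ 0.851000
step 7 [7y] swap r/1=139/5266: DF=(1 − 139/5266·(0.970900+0.955500+0.948300+0.901500+0.858800+0.851000))/(1+139/5266) = 2083/2500 ≈ 0.833200
step 8 [8y] zero: DF = P = 7873/10000 ≈ 0.787300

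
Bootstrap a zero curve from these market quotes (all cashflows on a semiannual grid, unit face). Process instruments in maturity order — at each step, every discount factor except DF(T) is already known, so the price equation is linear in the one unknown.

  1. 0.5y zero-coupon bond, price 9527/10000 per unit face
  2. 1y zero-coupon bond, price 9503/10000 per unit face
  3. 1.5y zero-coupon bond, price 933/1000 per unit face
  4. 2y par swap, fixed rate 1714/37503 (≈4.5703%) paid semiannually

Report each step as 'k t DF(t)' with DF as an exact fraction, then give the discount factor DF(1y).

step 1 [0.5y] zero: DF = P = 9527/10000 ≈ 0.952700
step 2 [1y] zero: DF = P = 9503/10000 ≈ 0.950300
step 3 [1.5y] zero: DF = P = 933/1000 ≈ 0.933000
step 4 [2y] swap r/2=857/37503: DF=(1 − 857/37503·(0.952700+0.950300+0.933000))/(1+857/37503) = 9143/10000 ≈ 0.914300

1 1/2 9527/10000
2 1 9503/10000
3 3/2 933/1000
4 2 9143/10000
DF(1y) = 9503/10000 ≈ 0.950300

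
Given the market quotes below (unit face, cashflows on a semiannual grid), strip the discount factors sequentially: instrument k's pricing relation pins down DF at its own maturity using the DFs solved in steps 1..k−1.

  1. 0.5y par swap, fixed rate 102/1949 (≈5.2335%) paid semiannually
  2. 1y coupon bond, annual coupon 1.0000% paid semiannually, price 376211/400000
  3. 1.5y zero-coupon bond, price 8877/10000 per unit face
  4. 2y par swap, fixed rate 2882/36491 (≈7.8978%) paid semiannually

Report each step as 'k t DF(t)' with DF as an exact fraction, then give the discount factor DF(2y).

1 1/2 1949/2000
2 1 931/1000
3 3/2 8877/10000
4 2 8559/10000
DF(2y) = 8559/10000 ≈ 0.855900

step 1 [0.5y] swap r/2=51/1949: DF=(1 − 51/1949·(0))/(1+51/1949) = 1949/2000 ≈ 0.974500
step 2 [1y] bond c/2=1/200: DF=(376211/400000 − 1/200·(0.974500))/(1+1/200) = 931/1000 ≈ 0.931000
step 3 [1.5y] zero: DF = P = 8877/10000 ≈ 0.887700
step 4 [2y] swap r/2=1441/36491: DF=(1 − 1441/36491·(0.974500+0.931000+0.887700))/(1+1441/36491) = 8559/10000 ≈ 0.855900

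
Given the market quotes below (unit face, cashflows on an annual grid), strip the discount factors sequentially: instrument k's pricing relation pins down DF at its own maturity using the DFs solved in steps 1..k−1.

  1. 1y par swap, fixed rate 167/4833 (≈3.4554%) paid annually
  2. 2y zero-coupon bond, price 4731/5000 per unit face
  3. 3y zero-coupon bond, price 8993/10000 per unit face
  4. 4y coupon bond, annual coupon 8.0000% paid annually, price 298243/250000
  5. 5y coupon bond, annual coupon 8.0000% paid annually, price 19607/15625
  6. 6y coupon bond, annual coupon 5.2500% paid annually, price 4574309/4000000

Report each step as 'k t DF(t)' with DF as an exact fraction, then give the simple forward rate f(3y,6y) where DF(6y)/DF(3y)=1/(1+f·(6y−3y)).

1 1 4833/5000
2 2 4731/5000
3 3 8993/10000
4 4 8963/10000
5 5 1109/1250
6 6 8573/10000
f(3y,6y) = ((8993/10000)/(8573/10000) − 1)/(3) = 140/8573 ≈ 1.6330%

step 1 [1y] swap r/1=167/4833: DF=(1 − 167/4833·(0))/(1+167/4833) = 4833/5000 ≈ 0.966600
step 2 [2y] zero: DF = P = 4731/5000 ≈ 0.946200
step 3 [3y] zero: DF = P = 8993/10000 ≈ 0.899300
step 4 [4y] bond c/1=2/25: DF=(298243/250000 − 2/25·(0.966600+0.946200+0.899300))/(1+2/25) = 8963/10000 ≈ 0.896300
step 5 [5y] bond c/1=2/25: DF=(19607/15625 − 2/25·(0.966600+0.946200+0.899300+0.896300))/(1+2/25) = 1109/1250 ≈ 0.887200
step 6 [6y] bond c/1=21/400: DF=(4574309/4000000 − 21/400·(0.966600+0.946200+0.899300+0.896300+0.887200))/(1+21/400) = 8573/10000 ≈ 0.857300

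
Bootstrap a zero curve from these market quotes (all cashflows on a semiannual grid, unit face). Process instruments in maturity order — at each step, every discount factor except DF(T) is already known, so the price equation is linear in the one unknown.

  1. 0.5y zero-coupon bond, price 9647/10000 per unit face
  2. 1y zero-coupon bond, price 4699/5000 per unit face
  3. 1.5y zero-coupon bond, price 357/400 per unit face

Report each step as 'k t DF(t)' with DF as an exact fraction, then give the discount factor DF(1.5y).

step 1 [0.5y] zero: DF = P = 9647/10000 ≈ 0.964700
step 2 [1y] zero: DF = P = 4699/5000 ≈ 0.939800
step 3 [1.5y] zero: DF = P = 357/400 ≈ 0.892500

1 1/2 9647/10000
2 1 4699/5000
3 3/2 357/400
DF(1.5y) = 357/400 ≈ 0.892500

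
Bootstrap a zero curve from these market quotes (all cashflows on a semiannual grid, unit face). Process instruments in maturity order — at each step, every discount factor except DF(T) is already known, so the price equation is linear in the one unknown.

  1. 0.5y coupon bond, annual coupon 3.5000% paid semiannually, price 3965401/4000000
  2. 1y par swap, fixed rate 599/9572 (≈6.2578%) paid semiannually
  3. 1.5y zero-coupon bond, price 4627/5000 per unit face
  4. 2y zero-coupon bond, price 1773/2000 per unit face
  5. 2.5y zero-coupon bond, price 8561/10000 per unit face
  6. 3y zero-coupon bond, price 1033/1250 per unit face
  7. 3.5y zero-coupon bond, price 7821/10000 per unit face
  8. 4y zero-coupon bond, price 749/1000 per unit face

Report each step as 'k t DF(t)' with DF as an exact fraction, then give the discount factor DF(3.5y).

1 1/2 9743/10000
2 1 9401/10000
3 3/2 4627/5000
4 2 1773/2000
5 5/2 8561/10000
6 3 1033/1250
7 7/2 7821/10000
8 4 749/1000
DF(3.5y) = 7821/10000 ≈ 0.782100

step 1 [0.5y] bond c/2=7/400: DF=(3965401/4000000 − 7/400·(0))/(1+7/400) = 9743/10000 ≈ 0.974300
step 2 [1y] swap r/2=599/19144: DF=(1 − 599/19144·(0.974300))/(1+599/19144) = 9401/10000 ≈ 0.940100
step 3 [1.5y] zero: DF = P = 4627/5000 ≈ 0.925400
step 4 [2y] zero: DF = P = 1773/2000 ≈ 0.886500
step 5 [2.5y] zero: DF = P = 8561/10000 ≈ 0.856100
step 6 [3y] zero: DF = P = 1033/1250 ≈ 0.826400
step 7 [3.5y] zero: DF = P = 7821/10000 ≈ 0.782100
step 8 [4y] zero: DF = P = 749/1000 ≈ 0.749000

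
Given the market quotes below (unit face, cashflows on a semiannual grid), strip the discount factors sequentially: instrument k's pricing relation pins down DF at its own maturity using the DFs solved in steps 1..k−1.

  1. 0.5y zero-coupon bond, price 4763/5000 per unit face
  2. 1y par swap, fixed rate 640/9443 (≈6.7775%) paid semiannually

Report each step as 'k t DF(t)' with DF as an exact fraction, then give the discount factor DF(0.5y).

step 1 [0.5y] zero: DF = P = 4763/5000 ≈ 0.952600
step 2 [1y] swap r/2=320/9443: DF=(1 − 320/9443·(0.952600))/(1+320/9443) = 117/125 ≈ 0.936000

1 1/2 4763/5000
2 1 117/125
DF(0.5y) = 4763/5000 ≈ 0.952600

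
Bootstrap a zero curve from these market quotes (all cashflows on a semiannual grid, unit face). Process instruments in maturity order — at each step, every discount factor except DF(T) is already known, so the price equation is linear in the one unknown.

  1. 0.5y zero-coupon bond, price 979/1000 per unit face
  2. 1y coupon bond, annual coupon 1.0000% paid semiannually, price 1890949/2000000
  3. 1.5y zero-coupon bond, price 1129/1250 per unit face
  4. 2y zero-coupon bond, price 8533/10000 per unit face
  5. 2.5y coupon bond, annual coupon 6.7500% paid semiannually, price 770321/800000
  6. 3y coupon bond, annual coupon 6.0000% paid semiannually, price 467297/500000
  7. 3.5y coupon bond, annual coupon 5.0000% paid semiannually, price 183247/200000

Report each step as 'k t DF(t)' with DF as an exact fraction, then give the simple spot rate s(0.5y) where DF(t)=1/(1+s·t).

step 1 [0.5y] zero: DF = P = 979/1000 ≈ 0.979000
step 2 [1y] bond c/2=1/200: DF=(1890949/2000000 − 1/200·(0.979000))/(1+1/200) = 9359/10000 ≈ 0.935900
step 3 [1.5y] zero: DF = P = 1129/1250 ≈ 0.903200
step 4 [2y] zero: DF = P = 8533/10000 ≈ 0.853300
step 5 [2.5y] bond c/2=27/800: DF=(770321/800000 − 27/800·(0.979000+0.935900+0.903200+0.853300))/(1+27/800) = 2029/2500 ≈ 0.811600
step 6 [3y] bond c/2=3/100: DF=(467297/500000 − 3/100·(0.979000+0.935900+0.903200+0.853300+0.811600))/(1+3/100) = 971/1250 ≈ 0.776800
step 7 [3.5y] bond c/2=1/40: DF=(183247/200000 − 1/40·(0.979000+0.935900+0.903200+0.853300+0.811600+0.776800))/(1+1/40) = 957/1250 ≈ 0.765600

1 1/2 979/1000
2 1 9359/10000
3 3/2 1129/1250
4 2 8533/10000
5 5/2 2029/2500
6 3 971/1250
7 7/2 957/1250
s(0.5y) = (1/(979/1000) − 1)/(1/2) = 42/979 ≈ 4.2901%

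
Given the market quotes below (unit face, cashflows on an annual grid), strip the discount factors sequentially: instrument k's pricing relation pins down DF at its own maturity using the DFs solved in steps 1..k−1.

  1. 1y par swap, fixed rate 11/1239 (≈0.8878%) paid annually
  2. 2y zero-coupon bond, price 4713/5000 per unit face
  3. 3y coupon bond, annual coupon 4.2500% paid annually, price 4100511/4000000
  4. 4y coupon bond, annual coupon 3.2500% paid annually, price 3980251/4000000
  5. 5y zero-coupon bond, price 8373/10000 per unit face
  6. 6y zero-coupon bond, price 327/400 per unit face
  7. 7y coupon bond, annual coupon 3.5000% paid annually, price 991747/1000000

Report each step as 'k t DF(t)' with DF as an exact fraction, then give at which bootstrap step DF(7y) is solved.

1 1 1239/1250
2 2 4713/5000
3 3 1809/2000
4 4 1093/1250
5 5 8373/10000
6 6 327/400
7 7 7767/10000
DF(7y) is solved at step 7

step 1 [1y] swap r/1=11/1239: DF=(1 − 11/1239·(0))/(1+11/1239) = 1239/1250 ≈ 0.991200
step 2 [2y] zero: DF = P = 4713/5000 ≈ 0.942600
step 3 [3y] bond c/1=17/400: DF=(4100511/4000000 − 17/400·(0.991200+0.942600))/(1+17/400) = 1809/2000 ≈ 0.904500
step 4 [4y] bond c/1=13/400: DF=(3980251/4000000 − 13/400·(0.991200+0.942600+0.904500))/(1+13/400) = 1093/1250 ≈ 0.874400
step 5 [5y] zero: DF = P = 8373/10000 ≈ 0.837300
step 6 [6y] zero: DF = P = 327/400 ≈ 0.817500
step 7 [7y] bond c/1=7/200: DF=(991747/1000000 − 7/200·(0.991200+0.942600+0.904500+0.874400+0.837300+0.817500))/(1+7/200) = 7767/10000 ≈ 0.776700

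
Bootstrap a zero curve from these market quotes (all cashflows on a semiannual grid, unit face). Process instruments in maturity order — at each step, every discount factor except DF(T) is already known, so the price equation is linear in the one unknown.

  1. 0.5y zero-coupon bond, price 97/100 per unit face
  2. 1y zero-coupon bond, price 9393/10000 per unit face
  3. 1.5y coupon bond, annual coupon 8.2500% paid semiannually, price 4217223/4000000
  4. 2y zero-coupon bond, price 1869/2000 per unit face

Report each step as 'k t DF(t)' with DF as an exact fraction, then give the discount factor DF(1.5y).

step 1 [0.5y] zero: DF = P = 97/100 ≈ 0.970000
step 2 [1y] zero: DF = P = 9393/10000 ≈ 0.939300
step 3 [1.5y] bond c/2=33/800: DF=(4217223/4000000 − 33/800·(0.970000+0.939300))/(1+33/800) = 9369/10000 ≈ 0.936900
step 4 [2y] zero: DF = P = 1869/2000 ≈ 0.934500

1 1/2 97/100
2 1 9393/10000
3 3/2 9369/10000
4 2 1869/2000
DF(1.5y) = 9369/10000 ≈ 0.936900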